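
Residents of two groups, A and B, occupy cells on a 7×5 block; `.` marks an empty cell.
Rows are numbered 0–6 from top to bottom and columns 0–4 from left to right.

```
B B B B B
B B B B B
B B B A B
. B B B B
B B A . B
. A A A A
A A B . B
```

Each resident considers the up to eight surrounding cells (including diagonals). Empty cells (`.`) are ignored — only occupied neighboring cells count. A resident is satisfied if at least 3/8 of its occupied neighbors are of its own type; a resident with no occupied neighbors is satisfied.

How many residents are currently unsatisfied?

(0,0)B 3/3 ✓
(0,1)B 5/5 ✓
(0,2)B 5/5 ✓
(0,3)B 5/5 ✓
(0,4)B 3/3 ✓
(1,0)B 5/5 ✓
(1,1)B 8/8 ✓
(1,2)B 7/8 ✓
(1,3)B 7/8 ✓
(1,4)B 4/5 ✓
(2,0)B 4/4 ✓
(2,1)B 7/7 ✓
(2,2)B 7/8 ✓
(2,3)A 0/8 ✗
(2,4)B 4/5 ✓
(3,1)B 6/7 ✓
(3,2)B 5/7 ✓
(3,3)B 5/7 ✓
(3,4)B 3/4 ✓
(4,0)B 2/3 ✓
(4,1)B 3/6 ✓
(4,2)A 3/7 ✓
(4,4)B 2/4 ✓
(5,1)A 4/7 ✓
(5,2)A 4/6 ✓
(5,3)A 3/6 ✓
(5,4)A 1/3 ✗
(6,0)A 2/2 ✓
(6,1)A 3/4 ✓
(6,2)B 0/4 ✗
(6,4)B 0/2 ✗
Unsatisfied: (2,3), (5,4), (6,2), (6,4) — 4 in total.

4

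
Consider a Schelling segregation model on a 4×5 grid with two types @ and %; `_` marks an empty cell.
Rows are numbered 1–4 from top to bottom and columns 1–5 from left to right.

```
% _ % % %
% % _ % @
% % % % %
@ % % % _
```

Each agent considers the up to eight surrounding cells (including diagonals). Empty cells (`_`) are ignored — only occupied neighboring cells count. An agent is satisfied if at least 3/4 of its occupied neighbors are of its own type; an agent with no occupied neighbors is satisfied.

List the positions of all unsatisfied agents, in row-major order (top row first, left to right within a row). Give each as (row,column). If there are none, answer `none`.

(1,5), (2,5), (4,1)

(1,1)% 2/2 ✓
(1,3)% 3/3 ✓
(1,4)% 3/4 ✓
(1,5)% 2/3 ✗
(2,1)% 4/4 ✓
(2,2)% 6/6 ✓
(2,4)% 6/7 ✓
(2,5)@ 0/5 ✗
(3,1)% 4/5 ✓
(3,2)% 6/7 ✓
(3,3)% 7/7 ✓
(3,4)% 5/6 ✓
(3,5)% 3/4 ✓
(4,1)@ 0/3 ✗
(4,2)% 4/5 ✓
(4,3)% 5/5 ✓
(4,4)% 4/4 ✓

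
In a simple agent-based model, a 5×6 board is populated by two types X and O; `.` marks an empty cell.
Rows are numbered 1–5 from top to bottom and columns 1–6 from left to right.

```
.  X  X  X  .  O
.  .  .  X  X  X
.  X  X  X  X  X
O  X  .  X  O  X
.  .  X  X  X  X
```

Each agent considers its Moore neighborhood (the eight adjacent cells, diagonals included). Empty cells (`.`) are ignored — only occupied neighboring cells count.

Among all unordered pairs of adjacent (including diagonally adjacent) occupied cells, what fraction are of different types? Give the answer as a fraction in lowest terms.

Scan each occupied cell's neighbors to the right and below (and the two forward diagonals) so each pair is counted once.
Row 1: X(1,2)–X(1,3)= X(1,3)–X(1,4)= X(1,3)–X(2,4)= X(1,4)–X(2,4)= X(1,4)–X(2,5)= O(1,6)–X(2,6)≠ O(1,6)–X(2,5)≠  → 2/7 unlike.
Row 2: X(2,4)–X(2,5)= X(2,4)–X(3,4)= X(2,4)–X(3,5)= X(2,4)–X(3,3)= X(2,5)–X(2,6)= X(2,5)–X(3,5)= X(2,5)–X(3,6)= X(2,5)–X(3,4)= X(2,6)–X(3,6)= X(2,6)–X(3,5)=  → 0/10 unlike.
Row 3: X(3,2)–X(3,3)= X(3,2)–X(4,2)= X(3,2)–O(4,1)≠ X(3,3)–X(3,4)= X(3,3)–X(4,4)= X(3,3)–X(4,2)= X(3,4)–X(3,5)= X(3,4)–X(4,4)= X(3,4)–O(4,5)≠ X(3,5)–X(3,6)= X(3,5)–O(4,5)≠ X(3,5)–X(4,6)= X(3,5)–X(4,4)= X(3,6)–X(4,6)= X(3,6)–O(4,5)≠  → 4/15 unlike.
Row 4: O(4,1)–X(4,2)≠ X(4,2)–X(5,3)= X(4,4)–O(4,5)≠ X(4,4)–X(5,4)= X(4,4)–X(5,5)= X(4,4)–X(5,3)= O(4,5)–X(4,6)≠ O(4,5)–X(5,5)≠ O(4,5)–X(5,6)≠ O(4,5)–X(5,4)≠ X(4,6)–X(5,6)= X(4,6)–X(5,5)=  → 6/12 unlike.
Row 5: X(5,3)–X(5,4)= X(5,4)–X(5,5)= X(5,5)–X(5,6)=  → 0/3 unlike.
Total adjacent occupied pairs: 47; unlike-type pairs: 12.
12/47 is already in lowest terms.

12/47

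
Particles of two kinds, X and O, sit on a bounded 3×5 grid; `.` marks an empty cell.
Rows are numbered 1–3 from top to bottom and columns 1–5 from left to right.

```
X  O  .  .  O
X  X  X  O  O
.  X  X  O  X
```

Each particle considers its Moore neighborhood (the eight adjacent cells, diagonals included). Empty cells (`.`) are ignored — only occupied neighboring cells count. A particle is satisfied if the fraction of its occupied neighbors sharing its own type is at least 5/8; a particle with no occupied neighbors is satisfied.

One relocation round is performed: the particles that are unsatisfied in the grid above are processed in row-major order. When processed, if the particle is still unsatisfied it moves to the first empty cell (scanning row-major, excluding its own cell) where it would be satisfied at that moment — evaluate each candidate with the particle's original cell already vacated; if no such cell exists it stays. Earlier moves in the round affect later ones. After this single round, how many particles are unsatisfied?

1

Initially unsatisfied (in order): (1,2), (2,3), (2,4), (3,3), (3,4), (3,5).
  (1,2) → (1,4).
  (2,3) → (1,2).
  (2,4): now satisfied by earlier moves; stays.
  (3,3) → (3,1).
  (3,4): now satisfied by earlier moves; stays.
  (3,5): no empty cell satisfies it; stays.
Resulting grid:
X X . O O
X X . O O
X X . O X
Unsatisfied now: (3,5).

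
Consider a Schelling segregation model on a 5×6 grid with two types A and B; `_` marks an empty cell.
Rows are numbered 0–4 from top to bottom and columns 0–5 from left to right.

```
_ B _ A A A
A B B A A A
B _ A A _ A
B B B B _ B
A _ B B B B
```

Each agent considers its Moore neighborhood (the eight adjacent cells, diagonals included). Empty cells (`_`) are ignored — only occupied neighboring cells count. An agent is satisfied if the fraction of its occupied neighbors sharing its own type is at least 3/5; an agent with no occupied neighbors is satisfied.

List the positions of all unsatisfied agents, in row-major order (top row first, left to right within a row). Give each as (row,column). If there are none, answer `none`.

(0,1)B 2/3 ok
(0,3)A 3/4 ok
(0,4)A 5/5 ok
(0,5)A 3/3 ok
(1,0)A 0/3 unhappy
(1,1)B 3/5 ok
(1,2)B 2/6 unhappy
(1,3)A 5/6 ok
(1,4)A 7/7 ok
(1,5)A 4/4 ok
(2,0)B 3/4 ok
(2,2)A 2/7 unhappy
(2,3)A 3/6 unhappy
(2,5)A 2/3 ok
(3,0)B 2/3 ok
(3,1)B 4/6 ok
(3,2)B 4/6 ok
(3,3)B 4/6 ok
(3,5)B 2/3 ok
(4,0)A 0/2 unhappy
(4,2)B 4/4 ok
(4,3)B 4/4 ok
(4,4)B 4/4 ok
(4,5)B 2/2 ok

(1,0), (1,2), (2,2), (2,3), (4,0)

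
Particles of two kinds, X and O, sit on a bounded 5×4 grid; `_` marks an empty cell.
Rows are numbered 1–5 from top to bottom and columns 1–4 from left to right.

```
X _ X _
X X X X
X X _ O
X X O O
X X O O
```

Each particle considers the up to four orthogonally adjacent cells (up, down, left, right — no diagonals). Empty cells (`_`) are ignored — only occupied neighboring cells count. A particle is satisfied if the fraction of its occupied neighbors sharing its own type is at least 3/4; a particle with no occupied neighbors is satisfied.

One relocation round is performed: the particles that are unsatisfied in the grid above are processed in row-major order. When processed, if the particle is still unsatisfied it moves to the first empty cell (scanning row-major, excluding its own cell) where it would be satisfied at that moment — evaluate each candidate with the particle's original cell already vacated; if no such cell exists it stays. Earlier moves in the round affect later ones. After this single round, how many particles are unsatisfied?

2

Initially unsatisfied (in order): (2,4), (3,4), (4,3), (5,2), (5,3).
  (2,4) → (1,2).
  (3,4): now satisfied by earlier moves; stays.
  (4,3): no empty cell satisfies it; stays.
  (5,2) → (1,4).
  (5,3): now satisfied by earlier moves; stays.
Resulting grid:
X X X X
X X X _
X X _ O
X X O O
X _ O O
Unsatisfied now: (4,2), (4,3).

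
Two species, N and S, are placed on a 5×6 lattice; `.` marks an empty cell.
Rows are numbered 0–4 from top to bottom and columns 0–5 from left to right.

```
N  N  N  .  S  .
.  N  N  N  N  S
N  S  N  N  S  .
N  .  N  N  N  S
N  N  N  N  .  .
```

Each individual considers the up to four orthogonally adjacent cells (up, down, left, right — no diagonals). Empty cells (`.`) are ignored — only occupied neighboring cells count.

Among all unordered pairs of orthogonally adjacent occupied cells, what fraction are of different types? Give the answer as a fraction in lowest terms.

3/10

Scan each occupied cell's neighbors to the right and below so each pair is counted once.
From row 0: 1 unlike of 5 pairs (running 1/5).
From row 1: 3 unlike of 8 pairs (running 4/13).
From row 2: 4 unlike of 8 pairs (running 8/21).
From row 3: 1 unlike of 6 pairs (running 9/27).
From row 4: 0 unlike of 3 pairs (running 9/30).
Total adjacent occupied pairs: 30; unlike-type pairs: 9.
9/30 reduces to 3/10.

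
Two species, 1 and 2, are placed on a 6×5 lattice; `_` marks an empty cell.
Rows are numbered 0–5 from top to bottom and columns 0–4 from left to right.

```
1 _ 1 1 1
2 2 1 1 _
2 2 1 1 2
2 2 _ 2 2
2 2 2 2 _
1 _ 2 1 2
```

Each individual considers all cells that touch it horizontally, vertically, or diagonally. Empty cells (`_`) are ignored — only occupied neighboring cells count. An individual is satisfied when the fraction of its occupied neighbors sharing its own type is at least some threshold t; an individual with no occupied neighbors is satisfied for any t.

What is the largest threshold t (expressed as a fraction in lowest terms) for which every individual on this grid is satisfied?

(0,0)1 0/2
(0,2)1 3/4
(0,3)1 4/4
(0,4)1 2/2
(1,0)2 3/4
(1,1)2 3/7
(1,2)1 5/7
(1,3)1 6/7
(2,0)2 5/5
(2,1)2 5/7
(2,2)1 3/7
(2,3)1 3/6
(2,4)2 2/4
(3,0)2 5/5
(3,1)2 6/7
(3,3)2 4/6
(3,4)2 3/4
(4,0)2 3/4
(4,1)2 5/6
(4,2)2 5/6
(4,3)2 5/6
(5,0)1 0/2
(5,2)2 3/4
(5,3)1 0/4
(5,4)2 1/2
The smallest same-type fraction is 0/2 at (0,0), which reduces to 0/1. Any threshold above that leaves this individual unsatisfied.

0/1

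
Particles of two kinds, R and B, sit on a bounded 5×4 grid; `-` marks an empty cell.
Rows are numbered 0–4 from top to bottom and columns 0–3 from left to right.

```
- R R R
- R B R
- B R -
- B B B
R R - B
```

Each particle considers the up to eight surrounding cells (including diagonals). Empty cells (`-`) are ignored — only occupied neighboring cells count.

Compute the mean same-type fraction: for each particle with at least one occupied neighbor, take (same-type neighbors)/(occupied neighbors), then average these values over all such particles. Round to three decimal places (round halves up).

0.577

Row 0: (0,1)R 2/3 · (0,2)R 4/5 · (0,3)R 2/3
Row 1: (1,1)R 3/5 · (1,2)B 1/7 · (1,3)R 3/4
Row 2: (2,1)B 3/5 · (2,2)R 2/7
Row 3: (3,1)B 2/5 · (3,2)B 4/6 · (3,3)B 2/3
Row 4: (4,0)R 1/2 · (4,1)R 1/3 · (4,3)B 2/2
Sum over 14 particles: 2/3 + 4/5 + 2/3 + 3/5 + 1/7 + 3/4 + 3/5 + 2/7 + 2/5 + 4/6 + 2/3 + 1/2 + 1/3 + 2/2 = 1131/140; mean = 1131/140 ÷ 14 = 1131/1960 = 0.577040… → 0.577.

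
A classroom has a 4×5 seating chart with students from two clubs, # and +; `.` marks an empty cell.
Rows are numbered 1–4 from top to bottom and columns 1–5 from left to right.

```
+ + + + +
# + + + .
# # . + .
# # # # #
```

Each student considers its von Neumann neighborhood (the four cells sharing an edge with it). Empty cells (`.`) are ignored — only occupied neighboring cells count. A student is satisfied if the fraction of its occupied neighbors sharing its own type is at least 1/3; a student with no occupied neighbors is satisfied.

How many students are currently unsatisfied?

0

Row 1: (1,1)+ 1/2 satisfied · (1,2)+ 3/3 satisfied · (1,3)+ 3/3 satisfied · (1,4)+ 3/3 satisfied · (1,5)+ 1/1 satisfied
Row 2: (2,1)# 1/3 satisfied · (2,2)+ 2/4 satisfied · (2,3)+ 3/3 satisfied · (2,4)+ 3/3 satisfied
Row 3: (3,1)# 3/3 satisfied · (3,2)# 2/3 satisfied · (3,4)+ 1/2 satisfied
Row 4: (4,1)# 2/2 satisfied · (4,2)# 3/3 satisfied · (4,3)# 2/2 satisfied · (4,4)# 2/3 satisfied · (4,5)# 1/1 satisfied
Every one meets the threshold.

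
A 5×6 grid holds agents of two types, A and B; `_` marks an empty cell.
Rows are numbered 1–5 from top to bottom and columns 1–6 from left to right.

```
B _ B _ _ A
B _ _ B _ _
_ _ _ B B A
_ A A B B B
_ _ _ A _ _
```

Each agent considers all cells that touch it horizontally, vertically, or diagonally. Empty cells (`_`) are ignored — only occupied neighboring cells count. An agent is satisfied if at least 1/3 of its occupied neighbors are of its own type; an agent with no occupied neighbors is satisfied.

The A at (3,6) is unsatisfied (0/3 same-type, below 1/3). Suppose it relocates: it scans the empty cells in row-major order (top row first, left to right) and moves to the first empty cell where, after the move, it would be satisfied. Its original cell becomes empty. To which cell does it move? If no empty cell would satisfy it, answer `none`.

Vacating (3,6). Empty cells in order:
  (1,2): 0/3 same-type → still unsatisfied.
  (1,4): 0/2 same-type → still unsatisfied.
  (1,5): 1/2 same-type → satisfied — stop here.

(1,5)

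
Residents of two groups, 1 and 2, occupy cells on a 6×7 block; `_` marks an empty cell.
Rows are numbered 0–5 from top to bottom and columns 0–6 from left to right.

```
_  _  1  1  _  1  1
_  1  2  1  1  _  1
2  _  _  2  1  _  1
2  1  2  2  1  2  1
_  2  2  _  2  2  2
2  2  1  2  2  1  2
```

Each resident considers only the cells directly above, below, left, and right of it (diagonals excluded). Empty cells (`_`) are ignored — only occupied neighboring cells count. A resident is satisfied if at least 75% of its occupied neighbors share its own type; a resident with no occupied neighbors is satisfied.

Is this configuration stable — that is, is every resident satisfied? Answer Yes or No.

No

Row 0: (0,2)1 1/2 not · (0,3)1 2/2 satisfied · (0,5)1 1/1 satisfied · (0,6)1 2/2 satisfied
Row 1: (1,1)1 0/1 not · (1,2)2 0/3 not · (1,3)1 2/4 not · (1,4)1 2/2 satisfied · (1,6)1 2/2 satisfied
Row 2: (2,0)2 1/1 satisfied · (2,3)2 1/3 not · (2,4)1 2/3 not · (2,6)1 2/2 satisfied
Row 3: (3,0)2 1/2 not · (3,1)1 0/3 not · (3,2)2 2/3 not · (3,3)2 2/3 not · (3,4)1 1/4 not · (3,5)2 1/3 not · (3,6)1 1/3 not
Row 4: (4,1)2 2/3 not · (4,2)2 2/3 not · (4,4)2 2/3 not · (4,5)2 3/4 satisfied · (4,6)2 2/3 not
Row 5: (5,0)2 1/1 satisfied · (5,1)2 2/3 not · (5,2)1 0/3 not · (5,3)2 1/2 not · (5,4)2 2/3 not · (5,5)1 0/3 not · (5,6)2 1/2 not
For instance (0,2) has only 1/2 same-type neighbors, below 3/4.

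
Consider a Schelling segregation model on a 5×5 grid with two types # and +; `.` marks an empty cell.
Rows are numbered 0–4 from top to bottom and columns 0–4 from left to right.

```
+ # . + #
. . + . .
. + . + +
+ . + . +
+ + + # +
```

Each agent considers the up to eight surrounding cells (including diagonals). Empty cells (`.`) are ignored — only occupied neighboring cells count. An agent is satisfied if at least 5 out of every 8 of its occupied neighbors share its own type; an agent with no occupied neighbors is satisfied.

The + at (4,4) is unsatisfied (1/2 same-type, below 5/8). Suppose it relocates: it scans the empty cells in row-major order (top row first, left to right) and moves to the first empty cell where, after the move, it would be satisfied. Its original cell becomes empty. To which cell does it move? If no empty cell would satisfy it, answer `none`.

(0,2)

Vacating (4,4). Empty cells in order:
  (0,2): 2/3 same-type → satisfied — stop here.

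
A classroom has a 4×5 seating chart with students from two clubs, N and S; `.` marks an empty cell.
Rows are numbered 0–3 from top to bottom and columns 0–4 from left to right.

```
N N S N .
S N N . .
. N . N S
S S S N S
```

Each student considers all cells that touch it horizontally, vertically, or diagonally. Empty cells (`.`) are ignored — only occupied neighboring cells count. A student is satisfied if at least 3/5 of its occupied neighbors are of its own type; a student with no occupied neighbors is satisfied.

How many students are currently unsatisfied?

10

(0,0)N 2/3 ✓
(0,1)N 3/5 ✓
(0,2)S 0/4 ✗
(0,3)N 1/2 ✗
(1,0)S 0/4 ✗
(1,1)N 4/6 ✓
(1,2)N 5/6 ✓
(2,1)N 2/6 ✗
(2,3)N 2/5 ✗
(2,4)S 1/3 ✗
(3,0)S 1/2 ✗
(3,1)S 2/3 ✓
(3,2)S 1/4 ✗
(3,3)N 1/4 ✗
(3,4)S 1/3 ✗
Unsatisfied: (0,2), (0,3), (1,0), (2,1), (2,3), (2,4), (3,0), (3,2), (3,3), (3,4) — 10 in total.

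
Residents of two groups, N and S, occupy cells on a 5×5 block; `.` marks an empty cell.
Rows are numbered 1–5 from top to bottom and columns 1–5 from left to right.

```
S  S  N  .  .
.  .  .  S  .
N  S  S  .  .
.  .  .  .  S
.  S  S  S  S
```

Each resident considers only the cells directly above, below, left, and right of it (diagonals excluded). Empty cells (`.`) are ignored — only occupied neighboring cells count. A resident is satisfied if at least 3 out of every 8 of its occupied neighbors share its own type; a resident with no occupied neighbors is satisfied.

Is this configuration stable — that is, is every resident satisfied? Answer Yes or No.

Row 1: (1,1)S 1/1 ok · (1,2)S 1/2 ok · (1,3)N 0/1 unhappy
Row 2: (2,4)S 0/0 ok
Row 3: (3,1)N 0/1 unhappy · (3,2)S 1/2 ok · (3,3)S 1/1 ok
Row 4: (4,5)S 1/1 ok
Row 5: (5,2)S 1/1 ok · (5,3)S 2/2 ok · (5,4)S 2/2 ok · (5,5)S 2/2 ok
For instance (1,3) has only 0/1 same-type neighbors, below 3/8.

No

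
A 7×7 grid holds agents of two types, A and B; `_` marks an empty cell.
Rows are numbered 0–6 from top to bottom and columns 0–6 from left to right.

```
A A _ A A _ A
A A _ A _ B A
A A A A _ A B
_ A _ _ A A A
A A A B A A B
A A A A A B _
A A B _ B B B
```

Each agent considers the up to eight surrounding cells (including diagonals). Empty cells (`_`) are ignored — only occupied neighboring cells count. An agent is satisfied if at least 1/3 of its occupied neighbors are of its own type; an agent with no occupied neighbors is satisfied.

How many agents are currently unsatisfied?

Row 0: (0,0)A 3/3 ✓ · (0,1)A 3/3 ✓ · (0,3)A 2/2 ✓ · (0,4)A 2/3 ✓ · (0,6)A 1/2 ✓
Row 1: (1,0)A 5/5 ✓ · (1,1)A 6/6 ✓ · (1,3)A 4/4 ✓ · (1,5)B 1/5 ✗ · (1,6)A 2/4 ✓
Row 2: (2,0)A 4/4 ✓ · (2,1)A 5/5 ✓ · (2,2)A 5/5 ✓ · (2,3)A 3/3 ✓ · (2,5)A 4/6 ✓ · (2,6)B 1/5 ✗
Row 3: (3,1)A 6/6 ✓ · (3,4)A 5/6 ✓ · (3,5)A 5/7 ✓ · (3,6)A 3/5 ✓
Row 4: (4,0)A 4/4 ✓ · (4,1)A 6/6 ✓ · (4,2)A 5/6 ✓ · (4,3)B 0/6 ✗ · (4,4)A 5/7 ✓ · (4,5)A 5/7 ✓ · (4,6)B 1/4 ✗
Row 5: (5,0)A 5/5 ✓ · (5,1)A 7/8 ✓ · (5,2)A 5/7 ✓ · (5,3)A 4/7 ✓ · (5,4)A 3/7 ✓ · (5,5)B 4/7 ✓
Row 6: (6,0)A 3/3 ✓ · (6,1)A 4/5 ✓ · (6,2)B 0/4 ✗ · (6,4)B 2/4 ✓ · (6,5)B 3/4 ✓ · (6,6)B 2/2 ✓
Unsatisfied: (1,5), (2,6), (4,3), (4,6), (6,2) — 5 in total.

5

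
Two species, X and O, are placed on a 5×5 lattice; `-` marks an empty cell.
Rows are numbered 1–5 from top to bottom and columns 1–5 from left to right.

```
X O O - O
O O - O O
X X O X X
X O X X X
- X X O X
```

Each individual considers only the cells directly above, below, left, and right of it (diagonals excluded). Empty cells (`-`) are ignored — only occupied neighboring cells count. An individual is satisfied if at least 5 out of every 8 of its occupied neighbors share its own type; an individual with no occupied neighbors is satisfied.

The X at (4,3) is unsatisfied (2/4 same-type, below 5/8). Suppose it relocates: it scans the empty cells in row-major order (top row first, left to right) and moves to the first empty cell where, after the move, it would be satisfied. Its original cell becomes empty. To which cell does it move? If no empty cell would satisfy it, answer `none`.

(5,1)

Vacating (4,3). Empty cells in order:
  (1,4): 0/3 same-type → still unsatisfied.
  (2,3): 0/4 same-type → still unsatisfied.
  (5,1): 2/2 same-type → satisfied — stop here.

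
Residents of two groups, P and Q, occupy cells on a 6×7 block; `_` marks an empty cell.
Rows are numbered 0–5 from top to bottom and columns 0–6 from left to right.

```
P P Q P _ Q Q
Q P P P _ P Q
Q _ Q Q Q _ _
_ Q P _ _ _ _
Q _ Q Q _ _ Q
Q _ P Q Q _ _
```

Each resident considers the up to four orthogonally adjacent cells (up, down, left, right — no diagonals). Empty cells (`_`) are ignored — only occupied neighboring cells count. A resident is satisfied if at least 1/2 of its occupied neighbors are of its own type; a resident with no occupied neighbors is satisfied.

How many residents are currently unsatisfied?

8

Row 0: (0,0)P 1/2 ok · (0,1)P 2/3 ok · (0,2)Q 0/3 unhappy · (0,3)P 1/2 ok · (0,5)Q 1/2 ok · (0,6)Q 2/2 ok
Row 1: (1,0)Q 1/3 unhappy · (1,1)P 2/3 ok · (1,2)P 2/4 ok · (1,3)P 2/3 ok · (1,5)P 0/2 unhappy · (1,6)Q 1/2 ok
Row 2: (2,0)Q 1/1 ok · (2,2)Q 1/3 unhappy · (2,3)Q 2/3 ok · (2,4)Q 1/1 ok
Row 3: (3,1)Q 0/1 unhappy · (3,2)P 0/3 unhappy
Row 4: (4,0)Q 1/1 ok · (4,2)Q 1/3 unhappy · (4,3)Q 2/2 ok · (4,6)Q 0/0 ok
Row 5: (5,0)Q 1/1 ok · (5,2)P 0/2 unhappy · (5,3)Q 2/3 ok · (5,4)Q 1/1 ok
Unsatisfied: (0,2), (1,0), (1,5), (2,2), (3,1), (3,2), (4,2), (5,2) — 8 in total.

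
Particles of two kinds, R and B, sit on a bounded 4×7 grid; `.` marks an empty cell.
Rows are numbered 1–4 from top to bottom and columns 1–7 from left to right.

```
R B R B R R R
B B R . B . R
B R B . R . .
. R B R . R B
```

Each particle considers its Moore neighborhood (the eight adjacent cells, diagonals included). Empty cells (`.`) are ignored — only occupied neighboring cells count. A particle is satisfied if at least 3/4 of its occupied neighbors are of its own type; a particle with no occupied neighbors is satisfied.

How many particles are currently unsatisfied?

Row 1: (1,1)R 0/3 unhappy · (1,2)B 2/5 unhappy · (1,3)R 1/4 unhappy · (1,4)B 1/4 unhappy · (1,5)R 1/3 unhappy · (1,6)R 3/4 ok · (1,7)R 2/2 ok
Row 2: (2,1)B 3/5 unhappy · (2,2)B 4/8 unhappy · (2,3)R 2/6 unhappy · (2,5)B 1/4 unhappy · (2,7)R 2/2 ok
Row 3: (3,1)B 2/4 unhappy · (3,2)R 2/7 unhappy · (3,3)B 2/6 unhappy · (3,5)R 2/3 unhappy
Row 4: (4,2)R 1/4 unhappy · (4,3)B 1/4 unhappy · (4,4)R 1/3 unhappy · (4,6)R 1/2 unhappy · (4,7)B 0/1 unhappy
Unsatisfied: (1,1), (1,2), (1,3), (1,4), (1,5), (2,1), (2,2), (2,3), (2,5), (3,1), (3,2), (3,3), (3,5), (4,2), (4,3), (4,4), (4,6), (4,7) — 18 in total.

18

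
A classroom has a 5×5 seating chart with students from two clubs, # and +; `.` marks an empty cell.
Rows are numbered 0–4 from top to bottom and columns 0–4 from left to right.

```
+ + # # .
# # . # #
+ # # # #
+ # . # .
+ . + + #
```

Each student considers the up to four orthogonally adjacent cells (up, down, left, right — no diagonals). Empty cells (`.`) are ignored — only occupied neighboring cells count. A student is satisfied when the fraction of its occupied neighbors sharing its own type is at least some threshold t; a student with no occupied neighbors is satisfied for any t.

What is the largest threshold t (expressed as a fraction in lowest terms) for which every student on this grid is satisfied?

(0,0)+ 1/2
(0,1)+ 1/3
(0,2)# 1/2
(0,3)# 2/2
(1,0)# 1/3
(1,1)# 2/3
(1,3)# 3/3
(1,4)# 2/2
(2,0)+ 1/3
(2,1)# 3/4
(2,2)# 2/2
(2,3)# 4/4
(2,4)# 2/2
(3,0)+ 2/3
(3,1)# 1/2
(3,3)# 1/2
(4,0)+ 1/1
(4,2)+ 1/1
(4,3)+ 1/3
(4,4)# 0/1
The smallest same-type fraction is 0/1 at (4,4), which reduces to 0/1. Any threshold above that leaves this student unsatisfied.

0/1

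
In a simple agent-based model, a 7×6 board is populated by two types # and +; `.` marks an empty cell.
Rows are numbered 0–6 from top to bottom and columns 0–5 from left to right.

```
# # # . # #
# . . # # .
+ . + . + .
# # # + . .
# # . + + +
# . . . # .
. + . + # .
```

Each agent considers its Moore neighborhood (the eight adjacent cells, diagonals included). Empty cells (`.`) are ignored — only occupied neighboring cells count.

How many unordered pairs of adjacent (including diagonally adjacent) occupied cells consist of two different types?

16

Scan each occupied cell's neighbors to the right and below (and the two forward diagonals) so each pair is counted once.
Row 0: #(0,0)–#(0,1)= #(0,0)–#(1,0)= #(0,1)–#(0,2)= #(0,1)–#(1,0)= #(0,2)–#(1,3)= #(0,4)–#(0,5)= #(0,4)–#(1,4)= #(0,4)–#(1,3)= #(0,5)–#(1,4)=  → 0/9 unlike.
Row 1: #(1,0)–+(2,0)≠ #(1,3)–#(1,4)= #(1,3)–+(2,4)≠ #(1,3)–+(2,2)≠ #(1,4)–+(2,4)≠  → 4/5 unlike.
Row 2: +(2,0)–#(3,0)≠ +(2,0)–#(3,1)≠ +(2,2)–#(3,2)≠ +(2,2)–+(3,3)= +(2,2)–#(3,1)≠ +(2,4)–+(3,3)=  → 4/6 unlike.
Row 3: #(3,0)–#(3,1)= #(3,0)–#(4,0)= #(3,0)–#(4,1)= #(3,1)–#(3,2)= #(3,1)–#(4,1)= #(3,1)–#(4,0)= #(3,2)–+(3,3)≠ #(3,2)–+(4,3)≠ #(3,2)–#(4,1)= +(3,3)–+(4,3)= +(3,3)–+(4,4)=  → 2/11 unlike.
Row 4: #(4,0)–#(4,1)= #(4,0)–#(5,0)= #(4,1)–#(5,0)= +(4,3)–+(4,4)= +(4,3)–#(5,4)≠ +(4,4)–+(4,5)= +(4,4)–#(5,4)≠ +(4,5)–#(5,4)≠  → 3/8 unlike.
Row 5: #(5,0)–+(6,1)≠ #(5,4)–#(6,4)= #(5,4)–+(6,3)≠  → 2/3 unlike.
Row 6: +(6,3)–#(6,4)≠  → 1/1 unlike.
Total adjacent occupied pairs: 43; unlike-type pairs: 16.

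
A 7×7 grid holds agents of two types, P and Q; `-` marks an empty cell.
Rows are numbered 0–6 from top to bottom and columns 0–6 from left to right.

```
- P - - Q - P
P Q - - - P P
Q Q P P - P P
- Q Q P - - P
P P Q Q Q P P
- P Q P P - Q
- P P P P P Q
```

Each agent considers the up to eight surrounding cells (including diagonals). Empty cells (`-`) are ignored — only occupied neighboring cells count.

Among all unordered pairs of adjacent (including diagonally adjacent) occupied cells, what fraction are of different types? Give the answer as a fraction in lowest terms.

5/12

Scan each occupied cell's neighbors to the right and below (and the two forward diagonals) so each pair is counted once.
From row 0: 2 unlike of 5 pairs (running 2/5).
From row 1: 4 unlike of 11 pairs (running 6/16).
From row 2: 4 unlike of 14 pairs (running 10/30).
From row 3: 7 unlike of 13 pairs (running 17/43).
From row 4: 11 unlike of 20 pairs (running 28/63).
From row 5: 6 unlike of 16 pairs (running 34/79).
From row 6: 1 unlike of 5 pairs (running 35/84).
Total adjacent occupied pairs: 84; unlike-type pairs: 35.
35/84 reduces to 5/12.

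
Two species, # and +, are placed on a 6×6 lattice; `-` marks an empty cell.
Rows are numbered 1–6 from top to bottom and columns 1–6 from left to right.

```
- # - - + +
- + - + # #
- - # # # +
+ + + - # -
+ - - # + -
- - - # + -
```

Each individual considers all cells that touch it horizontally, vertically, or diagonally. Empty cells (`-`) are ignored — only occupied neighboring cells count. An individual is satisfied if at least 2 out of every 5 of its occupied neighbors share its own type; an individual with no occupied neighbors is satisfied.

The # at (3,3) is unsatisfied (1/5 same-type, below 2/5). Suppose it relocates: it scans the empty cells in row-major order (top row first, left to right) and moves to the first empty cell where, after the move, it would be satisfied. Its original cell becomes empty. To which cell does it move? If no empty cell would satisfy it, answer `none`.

(1,1)

Vacating (3,3). Empty cells in order:
  (1,1): 1/2 same-type → satisfied — stop here.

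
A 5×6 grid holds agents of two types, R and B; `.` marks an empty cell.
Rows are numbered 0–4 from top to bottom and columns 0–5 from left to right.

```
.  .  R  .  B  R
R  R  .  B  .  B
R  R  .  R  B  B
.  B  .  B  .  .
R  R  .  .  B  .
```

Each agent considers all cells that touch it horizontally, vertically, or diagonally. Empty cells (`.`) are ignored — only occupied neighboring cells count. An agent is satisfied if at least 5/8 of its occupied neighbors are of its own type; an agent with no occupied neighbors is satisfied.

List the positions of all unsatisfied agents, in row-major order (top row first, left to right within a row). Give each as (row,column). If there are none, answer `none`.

(0,2), (0,5), (1,3), (2,3), (3,1), (4,0), (4,1)

(0,2)R 1/2 ✗
(0,4)B 2/3 ✓
(0,5)R 0/2 ✗
(1,0)R 3/3 ✓
(1,1)R 4/4 ✓
(1,3)B 2/4 ✗
(1,5)B 3/4 ✓
(2,0)R 3/4 ✓
(2,1)R 3/4 ✓
(2,3)R 0/3 ✗
(2,4)B 4/5 ✓
(2,5)B 2/2 ✓
(3,1)B 0/4 ✗
(3,3)B 2/3 ✓
(4,0)R 1/2 ✗
(4,1)R 1/2 ✗
(4,4)B 1/1 ✓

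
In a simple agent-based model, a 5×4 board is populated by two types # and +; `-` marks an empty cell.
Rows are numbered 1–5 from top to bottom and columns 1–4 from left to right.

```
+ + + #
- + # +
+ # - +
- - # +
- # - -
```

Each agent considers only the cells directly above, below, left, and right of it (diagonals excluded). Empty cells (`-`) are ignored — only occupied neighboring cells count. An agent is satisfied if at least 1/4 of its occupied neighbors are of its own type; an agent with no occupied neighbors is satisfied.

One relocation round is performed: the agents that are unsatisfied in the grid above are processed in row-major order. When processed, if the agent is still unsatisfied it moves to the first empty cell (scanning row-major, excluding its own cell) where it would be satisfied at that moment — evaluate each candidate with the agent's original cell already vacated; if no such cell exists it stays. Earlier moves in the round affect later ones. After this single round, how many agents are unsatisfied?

0

Initially unsatisfied (in order): (1,4), (2,3), (3,1), (3,2), (4,3).
  (1,4) → (3,3).
  (2,3): now satisfied by earlier moves; stays.
  (3,1) → (1,4).
  (3,2): now satisfied by earlier moves; stays.
  (4,3): now satisfied by earlier moves; stays.
Resulting grid:
+ + + +
- + # +
- # # +
- - # +
- # - -
All satisfied now.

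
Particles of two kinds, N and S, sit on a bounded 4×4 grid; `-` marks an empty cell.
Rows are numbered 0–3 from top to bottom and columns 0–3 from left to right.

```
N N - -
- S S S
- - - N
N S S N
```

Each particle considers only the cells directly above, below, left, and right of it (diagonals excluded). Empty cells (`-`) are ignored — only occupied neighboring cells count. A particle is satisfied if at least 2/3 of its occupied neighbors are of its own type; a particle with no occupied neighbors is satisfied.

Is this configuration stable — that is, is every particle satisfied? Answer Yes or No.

No

Row 0: (0,0)N 1/1 ✓ · (0,1)N 1/2 ✗
Row 1: (1,1)S 1/2 ✗ · (1,2)S 2/2 ✓ · (1,3)S 1/2 ✗
Row 2: (2,3)N 1/2 ✗
Row 3: (3,0)N 0/1 ✗ · (3,1)S 1/2 ✗ · (3,2)S 1/2 ✗ · (3,3)N 1/2 ✗
For instance (0,1) has only 1/2 same-type neighbors, below 2/3.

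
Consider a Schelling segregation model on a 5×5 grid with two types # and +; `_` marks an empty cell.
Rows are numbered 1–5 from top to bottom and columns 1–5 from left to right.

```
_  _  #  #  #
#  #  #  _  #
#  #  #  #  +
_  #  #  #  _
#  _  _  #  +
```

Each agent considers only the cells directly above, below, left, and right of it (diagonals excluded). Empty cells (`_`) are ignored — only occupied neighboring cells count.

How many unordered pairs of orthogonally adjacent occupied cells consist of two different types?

3

Scan each occupied cell's neighbors to the right and below so each pair is counted once.
Row 1: #(1,3)–#(1,4)= #(1,3)–#(2,3)= #(1,4)–#(1,5)= #(1,5)–#(2,5)=  → 0/4 unlike.
Row 2: #(2,1)–#(2,2)= #(2,1)–#(3,1)= #(2,2)–#(2,3)= #(2,2)–#(3,2)= #(2,3)–#(3,3)= #(2,5)–+(3,5)≠  → 1/6 unlike.
Row 3: #(3,1)–#(3,2)= #(3,2)–#(3,3)= #(3,2)–#(4,2)= #(3,3)–#(3,4)= #(3,3)–#(4,3)= #(3,4)–+(3,5)≠ #(3,4)–#(4,4)=  → 1/7 unlike.
Row 4: #(4,2)–#(4,3)= #(4,3)–#(4,4)= #(4,4)–#(5,4)=  → 0/3 unlike.
Row 5: #(5,4)–+(5,5)≠  → 1/1 unlike.
Total adjacent occupied pairs: 21; unlike-type pairs: 3.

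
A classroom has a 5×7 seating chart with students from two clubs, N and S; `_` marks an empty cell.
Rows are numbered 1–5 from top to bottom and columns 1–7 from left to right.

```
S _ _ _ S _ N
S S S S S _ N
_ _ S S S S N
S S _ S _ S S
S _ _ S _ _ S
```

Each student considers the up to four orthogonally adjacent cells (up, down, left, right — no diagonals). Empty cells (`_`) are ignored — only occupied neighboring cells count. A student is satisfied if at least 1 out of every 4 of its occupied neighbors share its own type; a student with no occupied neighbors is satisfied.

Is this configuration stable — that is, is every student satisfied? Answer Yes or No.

Yes

(1,1)S 1/1 satisfied
(1,5)S 1/1 satisfied
(1,7)N 1/1 satisfied
(2,1)S 2/2 satisfied
(2,2)S 2/2 satisfied
(2,3)S 3/3 satisfied
(2,4)S 3/3 satisfied
(2,5)S 3/3 satisfied
(2,7)N 2/2 satisfied
(3,3)S 2/2 satisfied
(3,4)S 4/4 satisfied
(3,5)S 3/3 satisfied
(3,6)S 2/3 satisfied
(3,7)N 1/3 satisfied
(4,1)S 2/2 satisfied
(4,2)S 1/1 satisfied
(4,4)S 2/2 satisfied
(4,6)S 2/2 satisfied
(4,7)S 2/3 satisfied
(5,1)S 1/1 satisfied
(5,4)S 1/1 satisfied
(5,7)S 1/1 satisfied
All meet the threshold, so the configuration is stable.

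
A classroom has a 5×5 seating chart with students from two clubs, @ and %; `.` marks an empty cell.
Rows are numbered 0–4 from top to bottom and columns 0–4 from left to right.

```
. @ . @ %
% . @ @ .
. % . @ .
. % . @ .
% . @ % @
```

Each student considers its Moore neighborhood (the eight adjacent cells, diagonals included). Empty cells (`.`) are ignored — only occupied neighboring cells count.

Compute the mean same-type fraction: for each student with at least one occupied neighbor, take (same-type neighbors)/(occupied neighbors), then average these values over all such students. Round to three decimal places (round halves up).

0.581

(0,1)@ 1/2
(0,3)@ 2/3
(0,4)% 0/2
(1,0)% 1/2
(1,2)@ 4/5
(1,3)@ 3/4
(2,1)% 2/3
(2,3)@ 3/3
(3,1)% 2/3
(3,3)@ 3/4
(4,0)% 1/1
(4,2)@ 1/3
(4,3)% 0/3
(4,4)@ 1/2
Sum over 14 students: 1/2 + 2/3 + 0/2 + 1/2 + 4/5 + 3/4 + 2/3 + 3/3 + 2/3 + 3/4 + 1/1 + 1/3 + 0/3 + 1/2 = 122/15; mean = 122/15 ÷ 14 = 61/105 = 0.580952… → 0.581.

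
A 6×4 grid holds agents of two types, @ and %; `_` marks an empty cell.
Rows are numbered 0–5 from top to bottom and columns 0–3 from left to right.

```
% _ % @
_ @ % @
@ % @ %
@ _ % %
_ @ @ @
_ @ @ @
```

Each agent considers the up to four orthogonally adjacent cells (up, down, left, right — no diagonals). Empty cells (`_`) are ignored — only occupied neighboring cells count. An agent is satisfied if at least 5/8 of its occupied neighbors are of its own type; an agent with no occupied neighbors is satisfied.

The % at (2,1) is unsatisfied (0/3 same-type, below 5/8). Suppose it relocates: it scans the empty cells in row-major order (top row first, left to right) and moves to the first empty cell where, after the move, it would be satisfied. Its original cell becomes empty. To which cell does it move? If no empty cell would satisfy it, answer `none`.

(0,1)

Vacating (2,1). Empty cells in order:
  (0,1): 2/3 same-type → satisfied — stop here.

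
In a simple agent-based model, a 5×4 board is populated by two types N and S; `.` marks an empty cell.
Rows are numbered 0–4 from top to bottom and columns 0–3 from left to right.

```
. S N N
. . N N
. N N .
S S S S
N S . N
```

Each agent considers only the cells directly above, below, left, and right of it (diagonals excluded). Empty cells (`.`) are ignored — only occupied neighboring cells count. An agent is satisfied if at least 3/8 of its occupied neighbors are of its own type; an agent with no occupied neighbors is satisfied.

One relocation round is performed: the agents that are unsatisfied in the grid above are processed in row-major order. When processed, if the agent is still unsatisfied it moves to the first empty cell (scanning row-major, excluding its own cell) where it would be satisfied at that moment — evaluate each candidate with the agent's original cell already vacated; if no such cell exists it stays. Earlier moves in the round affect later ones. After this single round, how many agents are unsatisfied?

1

Initially unsatisfied (in order): (0,1), (4,0), (4,3).
  (0,1) → (0,0).
  (4,0) → (0,1).
  (4,3) → (1,1).
Resulting grid:
S N N N
. N N N
. N N .
S S S S
. S . .
Unsatisfied now: (0,0).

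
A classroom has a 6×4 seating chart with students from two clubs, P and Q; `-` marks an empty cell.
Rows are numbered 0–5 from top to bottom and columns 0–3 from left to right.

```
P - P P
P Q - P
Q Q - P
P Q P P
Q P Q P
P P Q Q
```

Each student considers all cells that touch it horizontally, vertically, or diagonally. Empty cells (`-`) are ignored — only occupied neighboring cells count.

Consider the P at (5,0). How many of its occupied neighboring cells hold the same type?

2

Occupied neighbors of (5,0): (4,0)=Q, (4,1)=P, (5,1)=P.
Same type (P): 2 of 3.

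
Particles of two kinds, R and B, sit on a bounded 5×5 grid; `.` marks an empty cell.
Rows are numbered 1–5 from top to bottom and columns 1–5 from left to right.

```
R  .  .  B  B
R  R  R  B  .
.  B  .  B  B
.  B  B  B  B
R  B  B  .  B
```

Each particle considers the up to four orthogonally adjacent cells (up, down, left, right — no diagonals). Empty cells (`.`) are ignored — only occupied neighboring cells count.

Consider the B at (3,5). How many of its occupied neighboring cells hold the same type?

Occupied neighbors of (3,5): (4,5)=B, (3,4)=B.
Same type (B): 2 of 2.

2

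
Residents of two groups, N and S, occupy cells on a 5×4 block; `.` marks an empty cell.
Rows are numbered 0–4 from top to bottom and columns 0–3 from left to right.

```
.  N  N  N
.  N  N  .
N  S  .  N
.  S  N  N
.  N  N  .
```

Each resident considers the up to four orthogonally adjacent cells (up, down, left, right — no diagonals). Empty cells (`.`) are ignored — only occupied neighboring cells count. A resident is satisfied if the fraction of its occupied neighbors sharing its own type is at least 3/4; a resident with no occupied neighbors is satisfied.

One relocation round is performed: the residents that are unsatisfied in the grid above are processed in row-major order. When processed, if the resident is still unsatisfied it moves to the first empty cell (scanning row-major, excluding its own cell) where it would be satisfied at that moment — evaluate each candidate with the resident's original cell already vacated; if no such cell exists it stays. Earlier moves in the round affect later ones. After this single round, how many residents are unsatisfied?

Initially unsatisfied (in order): (1,1), (2,0), (2,1), (3,1), (3,2), (4,1).
  (1,1) → (0,0).
  (2,0) → (1,0).
  (2,1): now satisfied by earlier moves; stays.
  (3,1) → (3,0).
  (3,2): now satisfied by earlier moves; stays.
  (4,1): now satisfied by earlier moves; stays.
Resulting grid:
N N N N
N . N .
. S . N
S . N N
. N N .
All satisfied now.

0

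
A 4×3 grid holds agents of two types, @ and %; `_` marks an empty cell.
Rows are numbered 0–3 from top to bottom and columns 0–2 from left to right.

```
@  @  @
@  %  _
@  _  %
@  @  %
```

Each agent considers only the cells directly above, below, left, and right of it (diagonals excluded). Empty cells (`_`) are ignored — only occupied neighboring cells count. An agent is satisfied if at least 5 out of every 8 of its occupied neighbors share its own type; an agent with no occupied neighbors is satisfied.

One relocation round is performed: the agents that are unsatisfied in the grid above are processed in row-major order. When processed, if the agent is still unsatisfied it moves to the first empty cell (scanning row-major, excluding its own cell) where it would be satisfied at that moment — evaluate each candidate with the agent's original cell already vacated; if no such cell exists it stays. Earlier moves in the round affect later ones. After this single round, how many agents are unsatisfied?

2

Initially unsatisfied (in order): (1,1), (3,1), (3,2).
  (1,1): no empty cell satisfies it; stays.
  (3,1): no empty cell satisfies it; stays.
  (3,2) → (1,2).
Resulting grid:
@ @ @
@ % %
@ _ %
@ @ _
Unsatisfied now: (0,2), (1,1).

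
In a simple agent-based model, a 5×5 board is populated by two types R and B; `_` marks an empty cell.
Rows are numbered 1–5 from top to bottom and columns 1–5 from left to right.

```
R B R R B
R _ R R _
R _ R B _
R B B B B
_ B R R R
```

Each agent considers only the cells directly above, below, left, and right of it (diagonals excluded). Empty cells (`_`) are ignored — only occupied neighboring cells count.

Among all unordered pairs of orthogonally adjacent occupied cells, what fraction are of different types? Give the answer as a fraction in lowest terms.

Scan each occupied cell's neighbors to the right and below so each pair is counted once.
From row 1: 3 unlike of 7 pairs (running 3/7).
From row 2: 1 unlike of 4 pairs (running 4/11).
From row 3: 2 unlike of 4 pairs (running 6/15).
From row 4: 4 unlike of 8 pairs (running 10/23).
From row 5: 1 unlike of 3 pairs (running 11/26).
Total adjacent occupied pairs: 26; unlike-type pairs: 11.
11/26 is already in lowest terms.

11/26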